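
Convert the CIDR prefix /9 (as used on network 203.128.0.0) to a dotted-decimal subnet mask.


/9 means 9 network bits, 23 host bits
Binary: 11111111100000000000000000000000
Mask: 255.128.0.0


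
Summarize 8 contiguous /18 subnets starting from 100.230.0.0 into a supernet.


Original prefix: /18
Number of subnets: 8 = 2^3
New prefix = 18 - 3 = 15
Supernet: 100.230.0.0/15


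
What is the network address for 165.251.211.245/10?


IP:   10100101.11111011.11010011.11110101
Mask: 11111111.11000000.00000000.00000000
AND operation:
Net:  10100101.11000000.00000000.00000000
Network: 165.192.0.0/10


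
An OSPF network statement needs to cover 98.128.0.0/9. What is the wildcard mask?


Subnet mask: 255.128.0.0
Wildcard = 255.255.255.255 - subnet mask
255 - 255 = 0
255 - 128 = 127
255 - 0 = 255
255 - 0 = 255
Wildcard: 0.127.255.255


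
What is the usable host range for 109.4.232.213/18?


Network: 109.4.192.0
Broadcast: 109.4.255.255
First usable = network + 1
Last usable = broadcast - 1
Range: 109.4.192.1 to 109.4.255.254


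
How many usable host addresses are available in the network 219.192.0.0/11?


Host bits = 32 - 11 = 21
Total addresses = 2^21 = 2097152
Usable = total - 2 (network and broadcast)
Usable hosts: 2097150


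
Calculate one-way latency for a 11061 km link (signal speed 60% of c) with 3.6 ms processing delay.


Speed = 0.6 * 3e5 km/s = 180000 km/s
Propagation delay = 11061 / 180000 = 0.0614 s = 61.45 ms
Processing delay = 3.6 ms
Total one-way latency = 65.05 ms


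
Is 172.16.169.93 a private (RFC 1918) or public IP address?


RFC 1918 private ranges:
  10.0.0.0/8 (10.0.0.0 - 10.255.255.255)
  172.16.0.0/12 (172.16.0.0 - 172.31.255.255)
  192.168.0.0/16 (192.168.0.0 - 192.168.255.255)
Private (in 172.16.0.0/12)


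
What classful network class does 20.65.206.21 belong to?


First octet: 20
Binary: 00010100
0xxxxxxx -> Class A (1-126)
Class A, default mask 255.0.0.0 (/8)


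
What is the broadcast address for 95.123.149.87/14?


Network: 95.120.0.0/14
Host bits = 18
Set all host bits to 1:
Broadcast: 95.123.255.255


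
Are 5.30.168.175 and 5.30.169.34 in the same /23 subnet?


Mask: 255.255.254.0
5.30.168.175 AND mask = 5.30.168.0
5.30.169.34 AND mask = 5.30.168.0
Yes, same subnet (5.30.168.0)


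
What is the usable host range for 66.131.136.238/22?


Network: 66.131.136.0
Broadcast: 66.131.139.255
First usable = network + 1
Last usable = broadcast - 1
Range: 66.131.136.1 to 66.131.139.254


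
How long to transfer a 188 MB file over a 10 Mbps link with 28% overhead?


Effective throughput = 10 * (1 - 28/100) = 7.2 Mbps
File size in Mb = 188 * 8 = 1504 Mb
Time = 1504 / 7.2
Time = 208.8889 seconds


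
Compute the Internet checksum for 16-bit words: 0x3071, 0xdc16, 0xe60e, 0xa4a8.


Sum all words (with carry folding):
+ 0x3071 = 0x3071
+ 0xdc16 = 0x0c88
+ 0xe60e = 0xf296
+ 0xa4a8 = 0x973f
One's complement: ~0x973f
Checksum = 0x68c0


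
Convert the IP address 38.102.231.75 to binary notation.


38 = 00100110
102 = 01100110
231 = 11100111
75 = 01001011
Binary: 00100110.01100110.11100111.01001011


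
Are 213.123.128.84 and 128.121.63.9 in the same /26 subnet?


Mask: 255.255.255.192
213.123.128.84 AND mask = 213.123.128.64
128.121.63.9 AND mask = 128.121.63.0
No, different subnets (213.123.128.64 vs 128.121.63.0)


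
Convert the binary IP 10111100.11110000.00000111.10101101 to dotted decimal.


10111100 = 188
11110000 = 240
00000111 = 7
10101101 = 173
IP: 188.240.7.173


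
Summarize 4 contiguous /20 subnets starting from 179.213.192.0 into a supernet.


Original prefix: /20
Number of subnets: 4 = 2^2
New prefix = 20 - 2 = 18
Supernet: 179.213.192.0/18


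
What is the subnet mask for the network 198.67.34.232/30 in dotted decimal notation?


/30 means 30 network bits, 2 host bits
Binary: 11111111111111111111111111111100
Mask: 255.255.255.252


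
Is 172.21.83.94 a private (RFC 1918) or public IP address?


RFC 1918 private ranges:
  10.0.0.0/8 (10.0.0.0 - 10.255.255.255)
  172.16.0.0/12 (172.16.0.0 - 172.31.255.255)
  192.168.0.0/16 (192.168.0.0 - 192.168.255.255)
Private (in 172.16.0.0/12)


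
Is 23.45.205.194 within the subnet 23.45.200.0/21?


Subnet network: 23.45.200.0
Test IP AND mask: 23.45.200.0
Yes, 23.45.205.194 is in 23.45.200.0/21


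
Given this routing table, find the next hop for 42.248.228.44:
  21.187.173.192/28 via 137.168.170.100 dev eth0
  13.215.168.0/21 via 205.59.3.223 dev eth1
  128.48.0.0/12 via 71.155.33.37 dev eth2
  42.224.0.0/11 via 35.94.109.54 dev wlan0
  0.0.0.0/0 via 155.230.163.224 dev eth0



Longest prefix match for 42.248.228.44:
  /28 21.187.173.192: no
  /21 13.215.168.0: no
  /12 128.48.0.0: no
  /11 42.224.0.0: MATCH
  /0 0.0.0.0: MATCH
Selected: next-hop 35.94.109.54 via wlan0 (matched /11)


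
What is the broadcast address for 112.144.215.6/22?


Network: 112.144.212.0/22
Host bits = 10
Set all host bits to 1:
Broadcast: 112.144.215.255


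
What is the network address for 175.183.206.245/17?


IP:   10101111.10110111.11001110.11110101
Mask: 11111111.11111111.10000000.00000000
AND operation:
Net:  10101111.10110111.10000000.00000000
Network: 175.183.128.0/17


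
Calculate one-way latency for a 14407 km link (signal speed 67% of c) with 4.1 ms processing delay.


Speed = 0.67 * 3e5 km/s = 201000 km/s
Propagation delay = 14407 / 201000 = 0.0717 s = 71.6766 ms
Processing delay = 4.1 ms
Total one-way latency = 75.7766 ms


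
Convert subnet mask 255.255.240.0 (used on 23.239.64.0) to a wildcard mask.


Subnet mask: 255.255.240.0
Wildcard = 255.255.255.255 - subnet mask
255 - 255 = 0
255 - 255 = 0
255 - 240 = 15
255 - 0 = 255
Wildcard: 0.0.15.255


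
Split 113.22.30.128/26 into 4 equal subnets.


New prefix = 26 + 2 = 28
Each subnet has 16 addresses
  113.22.30.128/28
  113.22.30.144/28
  113.22.30.160/28
  113.22.30.176/28
Subnets: 113.22.30.128/28, 113.22.30.144/28, 113.22.30.160/28, 113.22.30.176/28


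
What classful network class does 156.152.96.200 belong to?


First octet: 156
Binary: 10011100
10xxxxxx -> Class B (128-191)
Class B, default mask 255.255.0.0 (/16)


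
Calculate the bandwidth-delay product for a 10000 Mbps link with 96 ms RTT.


BDP = bandwidth * RTT
= 10000 Mbps * 96 ms
= 10000 * 1e6 * 96 / 1000 bits
= 960000000 bits
= 120000000 bytes
= 117187.5 KB
BDP = 960000000 bits (120000000 bytes)


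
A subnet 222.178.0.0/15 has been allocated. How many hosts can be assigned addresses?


Host bits = 32 - 15 = 17
Total addresses = 2^17 = 131072
Usable = total - 2 (network and broadcast)
Usable hosts: 131070


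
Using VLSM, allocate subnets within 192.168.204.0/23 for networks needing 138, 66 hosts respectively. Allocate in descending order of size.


138 hosts -> /24 (254 usable): 192.168.204.0/24
66 hosts -> /25 (126 usable): 192.168.205.0/25
Allocation: 192.168.204.0/24 (138 hosts, 254 usable); 192.168.205.0/25 (66 hosts, 126 usable)


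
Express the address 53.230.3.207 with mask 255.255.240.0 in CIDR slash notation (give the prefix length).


Binary: 11111111.11111111.11110000.00000000
Count leading 1s
Prefix: /20


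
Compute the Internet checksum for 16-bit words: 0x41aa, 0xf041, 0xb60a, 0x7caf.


Sum all words (with carry folding):
+ 0x41aa = 0x41aa
+ 0xf041 = 0x31ec
+ 0xb60a = 0xe7f6
+ 0x7caf = 0x64a6
One's complement: ~0x64a6
Checksum = 0x9b59


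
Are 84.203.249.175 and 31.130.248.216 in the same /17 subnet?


Mask: 255.255.128.0
84.203.249.175 AND mask = 84.203.128.0
31.130.248.216 AND mask = 31.130.128.0
No, different subnets (84.203.128.0 vs 31.130.128.0)


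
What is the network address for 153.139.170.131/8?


IP:   10011001.10001011.10101010.10000011
Mask: 11111111.00000000.00000000.00000000
AND operation:
Net:  10011001.00000000.00000000.00000000
Network: 153.0.0.0/8


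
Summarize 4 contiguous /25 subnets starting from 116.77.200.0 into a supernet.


Original prefix: /25
Number of subnets: 4 = 2^2
New prefix = 25 - 2 = 23
Supernet: 116.77.200.0/23


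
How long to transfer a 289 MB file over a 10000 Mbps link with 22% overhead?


Effective throughput = 10000 * (1 - 22/100) = 7800 Mbps
File size in Mb = 289 * 8 = 2312 Mb
Time = 2312 / 7800
Time = 0.2964 seconds


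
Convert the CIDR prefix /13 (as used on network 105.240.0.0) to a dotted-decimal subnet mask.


/13 means 13 network bits, 19 host bits
Binary: 11111111111110000000000000000000
Mask: 255.248.0.0


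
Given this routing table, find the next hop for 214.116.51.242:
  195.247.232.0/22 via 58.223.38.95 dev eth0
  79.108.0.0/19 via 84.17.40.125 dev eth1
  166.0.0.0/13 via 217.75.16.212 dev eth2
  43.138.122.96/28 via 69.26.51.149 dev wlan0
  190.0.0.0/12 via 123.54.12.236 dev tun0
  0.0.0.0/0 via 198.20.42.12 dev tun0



Longest prefix match for 214.116.51.242:
  /22 195.247.232.0: no
  /19 79.108.0.0: no
  /13 166.0.0.0: no
  /28 43.138.122.96: no
  /12 190.0.0.0: no
  /0 0.0.0.0: MATCH
Selected: next-hop 198.20.42.12 via tun0 (matched /0)


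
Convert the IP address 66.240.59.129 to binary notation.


66 = 01000010
240 = 11110000
59 = 00111011
129 = 10000001
Binary: 01000010.11110000.00111011.10000001


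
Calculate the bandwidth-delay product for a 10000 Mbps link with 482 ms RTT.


BDP = bandwidth * RTT
= 10000 Mbps * 482 ms
= 10000 * 1e6 * 482 / 1000 bits
= 4820000000 bits
= 602500000 bytes
= 588378.9062 KB
BDP = 4820000000 bits (602500000 bytes)


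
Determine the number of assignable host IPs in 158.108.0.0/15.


Host bits = 32 - 15 = 17
Total addresses = 2^17 = 131072
Usable = total - 2 (network and broadcast)
Usable hosts: 131070


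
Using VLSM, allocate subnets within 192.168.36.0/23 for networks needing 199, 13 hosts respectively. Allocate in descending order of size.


199 hosts -> /24 (254 usable): 192.168.36.0/24
13 hosts -> /28 (14 usable): 192.168.37.0/28
Allocation: 192.168.36.0/24 (199 hosts, 254 usable); 192.168.37.0/28 (13 hosts, 14 usable)


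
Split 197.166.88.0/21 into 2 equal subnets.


New prefix = 21 + 1 = 22
Each subnet has 1024 addresses
  197.166.88.0/22
  197.166.92.0/22
Subnets: 197.166.88.0/22, 197.166.92.0/22


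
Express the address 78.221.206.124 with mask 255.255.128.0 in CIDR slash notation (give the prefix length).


Binary: 11111111.11111111.10000000.00000000
Count leading 1s
Prefix: /17


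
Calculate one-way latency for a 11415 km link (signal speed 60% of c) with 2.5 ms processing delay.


Speed = 0.6 * 3e5 km/s = 180000 km/s
Propagation delay = 11415 / 180000 = 0.0634 s = 63.4167 ms
Processing delay = 2.5 ms
Total one-way latency = 65.9167 ms


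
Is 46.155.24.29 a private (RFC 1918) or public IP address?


RFC 1918 private ranges:
  10.0.0.0/8 (10.0.0.0 - 10.255.255.255)
  172.16.0.0/12 (172.16.0.0 - 172.31.255.255)
  192.168.0.0/16 (192.168.0.0 - 192.168.255.255)
Public (not in any RFC 1918 range)


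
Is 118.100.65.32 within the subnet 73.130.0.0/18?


Subnet network: 73.130.0.0
Test IP AND mask: 118.100.64.0
No, 118.100.65.32 is not in 73.130.0.0/18


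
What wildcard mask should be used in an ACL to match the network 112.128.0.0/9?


Subnet mask: 255.128.0.0
Wildcard = 255.255.255.255 - subnet mask
255 - 255 = 0
255 - 128 = 127
255 - 0 = 255
255 - 0 = 255
Wildcard: 0.127.255.255


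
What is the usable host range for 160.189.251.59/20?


Network: 160.189.240.0
Broadcast: 160.189.255.255
First usable = network + 1
Last usable = broadcast - 1
Range: 160.189.240.1 to 160.189.255.254


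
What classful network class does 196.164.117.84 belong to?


First octet: 196
Binary: 11000100
110xxxxx -> Class C (192-223)
Class C, default mask 255.255.255.0 (/24)


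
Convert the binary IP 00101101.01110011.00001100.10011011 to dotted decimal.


00101101 = 45
01110011 = 115
00001100 = 12
10011011 = 155
IP: 45.115.12.155


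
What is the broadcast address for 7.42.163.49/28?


Network: 7.42.163.48/28
Host bits = 4
Set all host bits to 1:
Broadcast: 7.42.163.63


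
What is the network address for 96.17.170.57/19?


IP:   01100000.00010001.10101010.00111001
Mask: 11111111.11111111.11100000.00000000
AND operation:
Net:  01100000.00010001.10100000.00000000
Network: 96.17.160.0/19


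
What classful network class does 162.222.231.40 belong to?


First octet: 162
Binary: 10100010
10xxxxxx -> Class B (128-191)
Class B, default mask 255.255.0.0 (/16)


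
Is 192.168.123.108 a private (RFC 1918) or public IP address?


RFC 1918 private ranges:
  10.0.0.0/8 (10.0.0.0 - 10.255.255.255)
  172.16.0.0/12 (172.16.0.0 - 172.31.255.255)
  192.168.0.0/16 (192.168.0.0 - 192.168.255.255)
Private (in 192.168.0.0/16)


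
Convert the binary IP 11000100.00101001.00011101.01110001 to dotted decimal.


11000100 = 196
00101001 = 41
00011101 = 29
01110001 = 113
IP: 196.41.29.113


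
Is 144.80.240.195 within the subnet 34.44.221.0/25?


Subnet network: 34.44.221.0
Test IP AND mask: 144.80.240.128
No, 144.80.240.195 is not in 34.44.221.0/25


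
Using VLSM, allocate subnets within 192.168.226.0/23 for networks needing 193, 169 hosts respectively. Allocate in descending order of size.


193 hosts -> /24 (254 usable): 192.168.226.0/24
169 hosts -> /24 (254 usable): 192.168.227.0/24
Allocation: 192.168.226.0/24 (193 hosts, 254 usable); 192.168.227.0/24 (169 hosts, 254 usable)


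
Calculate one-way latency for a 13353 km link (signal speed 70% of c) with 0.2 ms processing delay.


Speed = 0.7 * 3e5 km/s = 210000 km/s
Propagation delay = 13353 / 210000 = 0.0636 s = 63.5857 ms
Processing delay = 0.2 ms
Total one-way latency = 63.7857 ms


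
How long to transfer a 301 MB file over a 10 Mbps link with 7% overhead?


Effective throughput = 10 * (1 - 7/100) = 9.3 Mbps
File size in Mb = 301 * 8 = 2408 Mb
Time = 2408 / 9.3
Time = 258.9247 seconds


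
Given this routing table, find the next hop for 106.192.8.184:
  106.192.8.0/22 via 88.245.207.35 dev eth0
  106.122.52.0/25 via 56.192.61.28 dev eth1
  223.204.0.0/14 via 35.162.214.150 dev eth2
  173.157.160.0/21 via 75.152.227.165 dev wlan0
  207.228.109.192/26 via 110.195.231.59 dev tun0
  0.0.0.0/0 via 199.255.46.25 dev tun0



Longest prefix match for 106.192.8.184:
  /22 106.192.8.0: MATCH
  /25 106.122.52.0: no
  /14 223.204.0.0: no
  /21 173.157.160.0: no
  /26 207.228.109.192: no
  /0 0.0.0.0: MATCH
Selected: next-hop 88.245.207.35 via eth0 (matched /22)


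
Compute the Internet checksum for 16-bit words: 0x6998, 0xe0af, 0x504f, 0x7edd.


Sum all words (with carry folding):
+ 0x6998 = 0x6998
+ 0xe0af = 0x4a48
+ 0x504f = 0x9a97
+ 0x7edd = 0x1975
One's complement: ~0x1975
Checksum = 0xe68a


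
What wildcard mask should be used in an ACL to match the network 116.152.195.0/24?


Subnet mask: 255.255.255.0
Wildcard = 255.255.255.255 - subnet mask
255 - 255 = 0
255 - 255 = 0
255 - 255 = 0
255 - 0 = 255
Wildcard: 0.0.0.255


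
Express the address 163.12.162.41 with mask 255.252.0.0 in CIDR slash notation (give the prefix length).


Binary: 11111111.11111100.00000000.00000000
Count leading 1s
Prefix: /14


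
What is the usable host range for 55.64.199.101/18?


Network: 55.64.192.0
Broadcast: 55.64.255.255
First usable = network + 1
Last usable = broadcast - 1
Range: 55.64.192.1 to 55.64.255.254


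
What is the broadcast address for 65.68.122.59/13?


Network: 65.64.0.0/13
Host bits = 19
Set all host bits to 1:
Broadcast: 65.71.255.255


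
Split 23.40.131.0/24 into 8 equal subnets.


New prefix = 24 + 3 = 27
Each subnet has 32 addresses
  23.40.131.0/27
  23.40.131.32/27
  23.40.131.64/27
  23.40.131.96/27
  23.40.131.128/27
  23.40.131.160/27
  23.40.131.192/27
  23.40.131.224/27
Subnets: 23.40.131.0/27, 23.40.131.32/27, 23.40.131.64/27, 23.40.131.96/27, 23.40.131.128/27, 23.40.131.160/27, 23.40.131.192/27, 23.40.131.224/27


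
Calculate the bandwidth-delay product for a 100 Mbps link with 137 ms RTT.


BDP = bandwidth * RTT
= 100 Mbps * 137 ms
= 100 * 1e6 * 137 / 1000 bits
= 13700000 bits
= 1712500 bytes
= 1672.3633 KB
BDP = 13700000 bits (1712500 bytes)


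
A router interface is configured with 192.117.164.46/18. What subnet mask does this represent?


/18 means 18 network bits, 14 host bits
Binary: 11111111111111111100000000000000
Mask: 255.255.192.0


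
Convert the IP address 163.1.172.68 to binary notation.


163 = 10100011
1 = 00000001
172 = 10101100
68 = 01000100
Binary: 10100011.00000001.10101100.01000100


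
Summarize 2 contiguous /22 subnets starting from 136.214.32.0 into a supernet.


Original prefix: /22
Number of subnets: 2 = 2^1
New prefix = 22 - 1 = 21
Supernet: 136.214.32.0/21


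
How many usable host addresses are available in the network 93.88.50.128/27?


Host bits = 32 - 27 = 5
Total addresses = 2^5 = 32
Usable = total - 2 (network and broadcast)
Usable hosts: 30


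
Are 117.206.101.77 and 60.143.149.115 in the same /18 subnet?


Mask: 255.255.192.0
117.206.101.77 AND mask = 117.206.64.0
60.143.149.115 AND mask = 60.143.128.0
No, different subnets (117.206.64.0 vs 60.143.128.0)


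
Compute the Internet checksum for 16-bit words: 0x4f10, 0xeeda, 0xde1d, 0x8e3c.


Sum all words (with carry folding):
+ 0x4f10 = 0x4f10
+ 0xeeda = 0x3deb
+ 0xde1d = 0x1c09
+ 0x8e3c = 0xaa45
One's complement: ~0xaa45
Checksum = 0x55ba


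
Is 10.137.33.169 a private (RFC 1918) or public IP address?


RFC 1918 private ranges:
  10.0.0.0/8 (10.0.0.0 - 10.255.255.255)
  172.16.0.0/12 (172.16.0.0 - 172.31.255.255)
  192.168.0.0/16 (192.168.0.0 - 192.168.255.255)
Private (in 10.0.0.0/8)


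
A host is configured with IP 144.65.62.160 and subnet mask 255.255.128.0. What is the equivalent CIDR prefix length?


Binary: 11111111.11111111.10000000.00000000
Count leading 1s
Prefix: /17


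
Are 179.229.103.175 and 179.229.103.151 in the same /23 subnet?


Mask: 255.255.254.0
179.229.103.175 AND mask = 179.229.102.0
179.229.103.151 AND mask = 179.229.102.0
Yes, same subnet (179.229.102.0)


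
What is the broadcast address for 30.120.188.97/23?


Network: 30.120.188.0/23
Host bits = 9
Set all host bits to 1:
Broadcast: 30.120.189.255


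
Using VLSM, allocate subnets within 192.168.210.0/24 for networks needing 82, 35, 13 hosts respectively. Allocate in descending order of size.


82 hosts -> /25 (126 usable): 192.168.210.0/25
35 hosts -> /26 (62 usable): 192.168.210.128/26
13 hosts -> /28 (14 usable): 192.168.210.192/28
Allocation: 192.168.210.0/25 (82 hosts, 126 usable); 192.168.210.128/26 (35 hosts, 62 usable); 192.168.210.192/28 (13 hosts, 14 usable)


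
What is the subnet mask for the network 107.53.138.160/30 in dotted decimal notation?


/30 means 30 network bits, 2 host bits
Binary: 11111111111111111111111111111100
Mask: 255.255.255.252


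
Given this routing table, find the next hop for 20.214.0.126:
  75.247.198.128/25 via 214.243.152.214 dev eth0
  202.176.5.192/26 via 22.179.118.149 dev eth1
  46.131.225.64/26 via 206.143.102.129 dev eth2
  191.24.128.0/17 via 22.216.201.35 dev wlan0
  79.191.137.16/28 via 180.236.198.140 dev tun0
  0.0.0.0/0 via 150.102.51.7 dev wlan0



Longest prefix match for 20.214.0.126:
  /25 75.247.198.128: no
  /26 202.176.5.192: no
  /26 46.131.225.64: no
  /17 191.24.128.0: no
  /28 79.191.137.16: no
  /0 0.0.0.0: MATCH
Selected: next-hop 150.102.51.7 via wlan0 (matched /0)


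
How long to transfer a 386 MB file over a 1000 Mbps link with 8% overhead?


Effective throughput = 1000 * (1 - 8/100) = 920 Mbps
File size in Mb = 386 * 8 = 3088 Mb
Time = 3088 / 920
Time = 3.3565 seconds


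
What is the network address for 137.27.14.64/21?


IP:   10001001.00011011.00001110.01000000
Mask: 11111111.11111111.11111000.00000000
AND operation:
Net:  10001001.00011011.00001000.00000000
Network: 137.27.8.0/21


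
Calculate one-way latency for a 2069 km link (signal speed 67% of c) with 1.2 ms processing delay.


Speed = 0.67 * 3e5 km/s = 201000 km/s
Propagation delay = 2069 / 201000 = 0.0103 s = 10.2935 ms
Processing delay = 1.2 ms
Total one-way latency = 11.4935 ms


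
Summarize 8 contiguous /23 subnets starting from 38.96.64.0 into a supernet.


Original prefix: /23
Number of subnets: 8 = 2^3
New prefix = 23 - 3 = 20
Supernet: 38.96.64.0/20


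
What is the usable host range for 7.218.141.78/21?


Network: 7.218.136.0
Broadcast: 7.218.143.255
First usable = network + 1
Last usable = broadcast - 1
Range: 7.218.136.1 to 7.218.143.254


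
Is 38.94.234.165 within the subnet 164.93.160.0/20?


Subnet network: 164.93.160.0
Test IP AND mask: 38.94.224.0
No, 38.94.234.165 is not in 164.93.160.0/20


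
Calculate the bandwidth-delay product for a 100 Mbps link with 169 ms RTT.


BDP = bandwidth * RTT
= 100 Mbps * 169 ms
= 100 * 1e6 * 169 / 1000 bits
= 16900000 bits
= 2112500 bytes
= 2062.9883 KB
BDP = 16900000 bits (2112500 bytes)


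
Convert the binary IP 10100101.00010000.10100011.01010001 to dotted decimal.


10100101 = 165
00010000 = 16
10100011 = 163
01010001 = 81
IP: 165.16.163.81


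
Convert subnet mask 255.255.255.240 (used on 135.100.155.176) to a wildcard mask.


Subnet mask: 255.255.255.240
Wildcard = 255.255.255.255 - subnet mask
255 - 255 = 0
255 - 255 = 0
255 - 255 = 0
255 - 240 = 15
Wildcard: 0.0.0.15


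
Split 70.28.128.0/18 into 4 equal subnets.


New prefix = 18 + 2 = 20
Each subnet has 4096 addresses
  70.28.128.0/20
  70.28.144.0/20
  70.28.160.0/20
  70.28.176.0/20
Subnets: 70.28.128.0/20, 70.28.144.0/20, 70.28.160.0/20, 70.28.176.0/20


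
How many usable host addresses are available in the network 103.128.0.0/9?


Host bits = 32 - 9 = 23
Total addresses = 2^23 = 8388608
Usable = total - 2 (network and broadcast)
Usable hosts: 8388606


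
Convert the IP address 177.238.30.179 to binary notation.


177 = 10110001
238 = 11101110
30 = 00011110
179 = 10110011
Binary: 10110001.11101110.00011110.10110011


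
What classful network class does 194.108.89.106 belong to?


First octet: 194
Binary: 11000010
110xxxxx -> Class C (192-223)
Class C, default mask 255.255.255.0 (/24)


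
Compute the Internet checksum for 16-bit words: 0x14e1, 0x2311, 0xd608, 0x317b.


Sum all words (with carry folding):
+ 0x14e1 = 0x14e1
+ 0x2311 = 0x37f2
+ 0xd608 = 0x0dfb
+ 0x317b = 0x3f76
One's complement: ~0x3f76
Checksum = 0xc089


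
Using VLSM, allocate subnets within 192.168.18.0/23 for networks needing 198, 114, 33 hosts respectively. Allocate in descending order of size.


198 hosts -> /24 (254 usable): 192.168.18.0/24
114 hosts -> /25 (126 usable): 192.168.19.0/25
33 hosts -> /26 (62 usable): 192.168.19.128/26
Allocation: 192.168.18.0/24 (198 hosts, 254 usable); 192.168.19.0/25 (114 hosts, 126 usable); 192.168.19.128/26 (33 hosts, 62 usable)


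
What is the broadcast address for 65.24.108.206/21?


Network: 65.24.104.0/21
Host bits = 11
Set all host bits to 1:
Broadcast: 65.24.111.255


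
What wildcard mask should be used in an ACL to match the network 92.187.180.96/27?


Subnet mask: 255.255.255.224
Wildcard = 255.255.255.255 - subnet mask
255 - 255 = 0
255 - 255 = 0
255 - 255 = 0
255 - 224 = 31
Wildcard: 0.0.0.31


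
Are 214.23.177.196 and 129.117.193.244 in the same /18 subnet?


Mask: 255.255.192.0
214.23.177.196 AND mask = 214.23.128.0
129.117.193.244 AND mask = 129.117.192.0
No, different subnets (214.23.128.0 vs 129.117.192.0)


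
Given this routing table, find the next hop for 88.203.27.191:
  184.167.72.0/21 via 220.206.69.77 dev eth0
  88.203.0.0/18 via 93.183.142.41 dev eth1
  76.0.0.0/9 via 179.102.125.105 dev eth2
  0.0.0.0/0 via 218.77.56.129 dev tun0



Longest prefix match for 88.203.27.191:
  /21 184.167.72.0: no
  /18 88.203.0.0: MATCH
  /9 76.0.0.0: no
  /0 0.0.0.0: MATCH
Selected: next-hop 93.183.142.41 via eth1 (matched /18)


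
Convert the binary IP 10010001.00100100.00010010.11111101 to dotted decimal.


10010001 = 145
00100100 = 36
00010010 = 18
11111101 = 253
IP: 145.36.18.253


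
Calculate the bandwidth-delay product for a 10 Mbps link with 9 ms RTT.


BDP = bandwidth * RTT
= 10 Mbps * 9 ms
= 10 * 1e6 * 9 / 1000 bits
= 90000 bits
= 11250 bytes
= 10.9863 KB
BDP = 90000 bits (11250 bytes)


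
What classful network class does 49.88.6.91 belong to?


First octet: 49
Binary: 00110001
0xxxxxxx -> Class A (1-126)
Class A, default mask 255.0.0.0 (/8)


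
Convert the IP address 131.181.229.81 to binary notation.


131 = 10000011
181 = 10110101
229 = 11100101
81 = 01010001
Binary: 10000011.10110101.11100101.01010001


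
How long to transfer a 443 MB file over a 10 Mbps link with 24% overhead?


Effective throughput = 10 * (1 - 24/100) = 7.6 Mbps
File size in Mb = 443 * 8 = 3544 Mb
Time = 3544 / 7.6
Time = 466.3158 seconds


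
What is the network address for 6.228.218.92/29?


IP:   00000110.11100100.11011010.01011100
Mask: 11111111.11111111.11111111.11111000
AND operation:
Net:  00000110.11100100.11011010.01011000
Network: 6.228.218.88/29


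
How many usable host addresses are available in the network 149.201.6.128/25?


Host bits = 32 - 25 = 7
Total addresses = 2^7 = 128
Usable = total - 2 (network and broadcast)
Usable hosts: 126


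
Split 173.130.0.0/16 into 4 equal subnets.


New prefix = 16 + 2 = 18
Each subnet has 16384 addresses
  173.130.0.0/18
  173.130.64.0/18
  173.130.128.0/18
  173.130.192.0/18
Subnets: 173.130.0.0/18, 173.130.64.0/18, 173.130.128.0/18, 173.130.192.0/18


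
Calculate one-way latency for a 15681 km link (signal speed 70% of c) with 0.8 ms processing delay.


Speed = 0.7 * 3e5 km/s = 210000 km/s
Propagation delay = 15681 / 210000 = 0.0747 s = 74.6714 ms
Processing delay = 0.8 ms
Total one-way latency = 75.4714 ms


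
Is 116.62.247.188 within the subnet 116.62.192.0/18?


Subnet network: 116.62.192.0
Test IP AND mask: 116.62.192.0
Yes, 116.62.247.188 is in 116.62.192.0/18


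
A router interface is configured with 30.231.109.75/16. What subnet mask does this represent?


/16 means 16 network bits, 16 host bits
Binary: 11111111111111110000000000000000
Mask: 255.255.0.0


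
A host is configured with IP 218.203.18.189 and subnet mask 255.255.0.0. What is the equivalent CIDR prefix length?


Binary: 11111111.11111111.00000000.00000000
Count leading 1s
Prefix: /16


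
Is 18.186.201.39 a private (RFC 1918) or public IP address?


RFC 1918 private ranges:
  10.0.0.0/8 (10.0.0.0 - 10.255.255.255)
  172.16.0.0/12 (172.16.0.0 - 172.31.255.255)
  192.168.0.0/16 (192.168.0.0 - 192.168.255.255)
Public (not in any RFC 1918 range)


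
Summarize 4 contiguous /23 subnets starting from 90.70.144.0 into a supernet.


Original prefix: /23
Number of subnets: 4 = 2^2
New prefix = 23 - 2 = 21
Supernet: 90.70.144.0/21


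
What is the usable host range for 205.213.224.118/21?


Network: 205.213.224.0
Broadcast: 205.213.231.255
First usable = network + 1
Last usable = broadcast - 1
Range: 205.213.224.1 to 205.213.231.254


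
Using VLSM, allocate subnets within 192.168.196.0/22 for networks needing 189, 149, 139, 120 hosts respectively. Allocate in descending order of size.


189 hosts -> /24 (254 usable): 192.168.196.0/24
149 hosts -> /24 (254 usable): 192.168.197.0/24
139 hosts -> /24 (254 usable): 192.168.198.0/24
120 hosts -> /25 (126 usable): 192.168.199.0/25
Allocation: 192.168.196.0/24 (189 hosts, 254 usable); 192.168.197.0/24 (149 hosts, 254 usable); 192.168.198.0/24 (139 hosts, 254 usable); 192.168.199.0/25 (120 hosts, 126 usable)


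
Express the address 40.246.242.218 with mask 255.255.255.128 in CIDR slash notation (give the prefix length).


Binary: 11111111.11111111.11111111.10000000
Count leading 1s
Prefix: /25


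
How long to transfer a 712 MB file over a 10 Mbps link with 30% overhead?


Effective throughput = 10 * (1 - 30/100) = 7 Mbps
File size in Mb = 712 * 8 = 5696 Mb
Time = 5696 / 7
Time = 813.7143 seconds


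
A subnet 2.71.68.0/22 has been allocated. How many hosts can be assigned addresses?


Host bits = 32 - 22 = 10
Total addresses = 2^10 = 1024
Usable = total - 2 (network and broadcast)
Usable hosts: 1022


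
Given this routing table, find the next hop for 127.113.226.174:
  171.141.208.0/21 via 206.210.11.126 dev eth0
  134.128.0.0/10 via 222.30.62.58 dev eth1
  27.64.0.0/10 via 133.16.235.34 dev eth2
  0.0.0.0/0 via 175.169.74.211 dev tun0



Longest prefix match for 127.113.226.174:
  /21 171.141.208.0: no
  /10 134.128.0.0: no
  /10 27.64.0.0: no
  /0 0.0.0.0: MATCH
Selected: next-hop 175.169.74.211 via tun0 (matched /0)


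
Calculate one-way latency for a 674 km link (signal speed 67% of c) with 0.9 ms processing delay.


Speed = 0.67 * 3e5 km/s = 201000 km/s
Propagation delay = 674 / 201000 = 0.0034 s = 3.3532 ms
Processing delay = 0.9 ms
Total one-way latency = 4.2532 ms


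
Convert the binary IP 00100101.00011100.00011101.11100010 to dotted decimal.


00100101 = 37
00011100 = 28
00011101 = 29
11100010 = 226
IP: 37.28.29.226


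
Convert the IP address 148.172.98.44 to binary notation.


148 = 10010100
172 = 10101100
98 = 01100010
44 = 00101100
Binary: 10010100.10101100.01100010.00101100


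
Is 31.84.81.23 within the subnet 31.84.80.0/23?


Subnet network: 31.84.80.0
Test IP AND mask: 31.84.80.0
Yes, 31.84.81.23 is in 31.84.80.0/23


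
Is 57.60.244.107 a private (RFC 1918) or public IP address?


RFC 1918 private ranges:
  10.0.0.0/8 (10.0.0.0 - 10.255.255.255)
  172.16.0.0/12 (172.16.0.0 - 172.31.255.255)
  192.168.0.0/16 (192.168.0.0 - 192.168.255.255)
Public (not in any RFC 1918 range)


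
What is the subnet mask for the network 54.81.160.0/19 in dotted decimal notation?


/19 means 19 network bits, 13 host bits
Binary: 11111111111111111110000000000000
Mask: 255.255.224.0


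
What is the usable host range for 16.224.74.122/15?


Network: 16.224.0.0
Broadcast: 16.225.255.255
First usable = network + 1
Last usable = broadcast - 1
Range: 16.224.0.1 to 16.225.255.254


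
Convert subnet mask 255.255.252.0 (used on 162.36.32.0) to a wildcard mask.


Subnet mask: 255.255.252.0
Wildcard = 255.255.255.255 - subnet mask
255 - 255 = 0
255 - 255 = 0
255 - 252 = 3
255 - 0 = 255
Wildcard: 0.0.3.255


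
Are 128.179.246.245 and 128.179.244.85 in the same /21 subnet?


Mask: 255.255.248.0
128.179.246.245 AND mask = 128.179.240.0
128.179.244.85 AND mask = 128.179.240.0
Yes, same subnet (128.179.240.0)


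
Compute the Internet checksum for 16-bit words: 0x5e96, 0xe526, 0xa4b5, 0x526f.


Sum all words (with carry folding):
+ 0x5e96 = 0x5e96
+ 0xe526 = 0x43bd
+ 0xa4b5 = 0xe872
+ 0x526f = 0x3ae2
One's complement: ~0x3ae2
Checksum = 0xc51d


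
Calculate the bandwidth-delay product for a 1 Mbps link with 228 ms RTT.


BDP = bandwidth * RTT
= 1 Mbps * 228 ms
= 1 * 1e6 * 228 / 1000 bits
= 228000 bits
= 28500 bytes
= 27.832 KB
BDP = 228000 bits (28500 bytes)


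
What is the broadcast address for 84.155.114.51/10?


Network: 84.128.0.0/10
Host bits = 22
Set all host bits to 1:
Broadcast: 84.191.255.255


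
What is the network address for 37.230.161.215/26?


IP:   00100101.11100110.10100001.11010111
Mask: 11111111.11111111.11111111.11000000
AND operation:
Net:  00100101.11100110.10100001.11000000
Network: 37.230.161.192/26


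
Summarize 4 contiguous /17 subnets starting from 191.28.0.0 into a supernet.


Original prefix: /17
Number of subnets: 4 = 2^2
New prefix = 17 - 2 = 15
Supernet: 191.28.0.0/15


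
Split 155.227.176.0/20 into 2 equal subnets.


New prefix = 20 + 1 = 21
Each subnet has 2048 addresses
  155.227.176.0/21
  155.227.184.0/21
Subnets: 155.227.176.0/21, 155.227.184.0/21


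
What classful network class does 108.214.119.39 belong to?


First octet: 108
Binary: 01101100
0xxxxxxx -> Class A (1-126)
Class A, default mask 255.0.0.0 (/8)


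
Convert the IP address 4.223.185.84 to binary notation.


4 = 00000100
223 = 11011111
185 = 10111001
84 = 01010100
Binary: 00000100.11011111.10111001.01010100


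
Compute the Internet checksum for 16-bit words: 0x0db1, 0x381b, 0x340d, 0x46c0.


Sum all words (with carry folding):
+ 0x0db1 = 0x0db1
+ 0x381b = 0x45cc
+ 0x340d = 0x79d9
+ 0x46c0 = 0xc099
One's complement: ~0xc099
Checksum = 0x3f66


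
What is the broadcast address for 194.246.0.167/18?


Network: 194.246.0.0/18
Host bits = 14
Set all host bits to 1:
Broadcast: 194.246.63.255


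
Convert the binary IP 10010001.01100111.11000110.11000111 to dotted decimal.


10010001 = 145
01100111 = 103
11000110 = 198
11000111 = 199
IP: 145.103.198.199


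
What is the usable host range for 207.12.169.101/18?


Network: 207.12.128.0
Broadcast: 207.12.191.255
First usable = network + 1
Last usable = broadcast - 1
Range: 207.12.128.1 to 207.12.191.254


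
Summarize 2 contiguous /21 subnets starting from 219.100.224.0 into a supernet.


Original prefix: /21
Number of subnets: 2 = 2^1
New prefix = 21 - 1 = 20
Supernet: 219.100.224.0/20


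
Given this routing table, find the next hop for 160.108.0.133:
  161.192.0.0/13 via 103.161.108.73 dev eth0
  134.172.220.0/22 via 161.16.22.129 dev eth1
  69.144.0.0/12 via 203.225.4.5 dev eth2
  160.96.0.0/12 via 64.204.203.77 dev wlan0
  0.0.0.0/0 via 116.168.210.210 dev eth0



Longest prefix match for 160.108.0.133:
  /13 161.192.0.0: no
  /22 134.172.220.0: no
  /12 69.144.0.0: no
  /12 160.96.0.0: MATCH
  /0 0.0.0.0: MATCH
Selected: next-hop 64.204.203.77 via wlan0 (matched /12)


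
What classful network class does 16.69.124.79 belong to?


First octet: 16
Binary: 00010000
0xxxxxxx -> Class A (1-126)
Class A, default mask 255.0.0.0 (/8)


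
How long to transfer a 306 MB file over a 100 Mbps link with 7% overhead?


Effective throughput = 100 * (1 - 7/100) = 93 Mbps
File size in Mb = 306 * 8 = 2448 Mb
Time = 2448 / 93
Time = 26.3226 seconds


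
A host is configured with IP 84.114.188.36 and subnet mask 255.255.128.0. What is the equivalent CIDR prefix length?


Binary: 11111111.11111111.10000000.00000000
Count leading 1s
Prefix: /17


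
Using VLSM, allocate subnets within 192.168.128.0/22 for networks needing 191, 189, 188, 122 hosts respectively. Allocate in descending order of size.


191 hosts -> /24 (254 usable): 192.168.128.0/24
189 hosts -> /24 (254 usable): 192.168.129.0/24
188 hosts -> /24 (254 usable): 192.168.130.0/24
122 hosts -> /25 (126 usable): 192.168.131.0/25
Allocation: 192.168.128.0/24 (191 hosts, 254 usable); 192.168.129.0/24 (189 hosts, 254 usable); 192.168.130.0/24 (188 hosts, 254 usable); 192.168.131.0/25 (122 hosts, 126 usable)


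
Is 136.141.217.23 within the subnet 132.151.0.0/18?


Subnet network: 132.151.0.0
Test IP AND mask: 136.141.192.0
No, 136.141.217.23 is not in 132.151.0.0/18


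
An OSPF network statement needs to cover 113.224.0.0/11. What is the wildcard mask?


Subnet mask: 255.224.0.0
Wildcard = 255.255.255.255 - subnet mask
255 - 255 = 0
255 - 224 = 31
255 - 0 = 255
255 - 0 = 255
Wildcard: 0.31.255.255


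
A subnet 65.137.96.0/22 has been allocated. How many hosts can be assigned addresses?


Host bits = 32 - 22 = 10
Total addresses = 2^10 = 1024
Usable = total - 2 (network and broadcast)
Usable hosts: 1022


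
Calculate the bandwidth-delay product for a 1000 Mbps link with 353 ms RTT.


BDP = bandwidth * RTT
= 1000 Mbps * 353 ms
= 1000 * 1e6 * 353 / 1000 bits
= 353000000 bits
= 44125000 bytes
= 43090.8203 KB
BDP = 353000000 bits (44125000 bytes)


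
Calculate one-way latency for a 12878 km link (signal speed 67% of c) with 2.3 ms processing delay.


Speed = 0.67 * 3e5 km/s = 201000 km/s
Propagation delay = 12878 / 201000 = 0.0641 s = 64.0697 ms
Processing delay = 2.3 ms
Total one-way latency = 66.3697 ms


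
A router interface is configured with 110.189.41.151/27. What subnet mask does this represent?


/27 means 27 network bits, 5 host bits
Binary: 11111111111111111111111111100000
Mask: 255.255.255.224


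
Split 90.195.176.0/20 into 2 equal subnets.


New prefix = 20 + 1 = 21
Each subnet has 2048 addresses
  90.195.176.0/21
  90.195.184.0/21
Subnets: 90.195.176.0/21, 90.195.184.0/21


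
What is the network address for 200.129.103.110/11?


IP:   11001000.10000001.01100111.01101110
Mask: 11111111.11100000.00000000.00000000
AND operation:
Net:  11001000.10000000.00000000.00000000
Network: 200.128.0.0/11


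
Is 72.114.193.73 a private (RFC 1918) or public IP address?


RFC 1918 private ranges:
  10.0.0.0/8 (10.0.0.0 - 10.255.255.255)
  172.16.0.0/12 (172.16.0.0 - 172.31.255.255)
  192.168.0.0/16 (192.168.0.0 - 192.168.255.255)
Public (not in any RFC 1918 range)


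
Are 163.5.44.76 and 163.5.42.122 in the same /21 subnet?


Mask: 255.255.248.0
163.5.44.76 AND mask = 163.5.40.0
163.5.42.122 AND mask = 163.5.40.0
Yes, same subnet (163.5.40.0)


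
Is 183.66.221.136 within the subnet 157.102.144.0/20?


Subnet network: 157.102.144.0
Test IP AND mask: 183.66.208.0
No, 183.66.221.136 is not in 157.102.144.0/20


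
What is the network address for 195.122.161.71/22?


IP:   11000011.01111010.10100001.01000111
Mask: 11111111.11111111.11111100.00000000
AND operation:
Net:  11000011.01111010.10100000.00000000
Network: 195.122.160.0/22


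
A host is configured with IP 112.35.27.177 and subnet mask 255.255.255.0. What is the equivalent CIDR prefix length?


Binary: 11111111.11111111.11111111.00000000
Count leading 1s
Prefix: /24


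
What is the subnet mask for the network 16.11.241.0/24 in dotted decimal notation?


/24 means 24 network bits, 8 host bits
Binary: 11111111111111111111111100000000
Mask: 255.255.255.0


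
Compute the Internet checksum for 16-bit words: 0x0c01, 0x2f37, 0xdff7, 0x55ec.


Sum all words (with carry folding):
+ 0x0c01 = 0x0c01
+ 0x2f37 = 0x3b38
+ 0xdff7 = 0x1b30
+ 0x55ec = 0x711c
One's complement: ~0x711c
Checksum = 0x8ee3


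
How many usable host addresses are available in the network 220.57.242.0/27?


Host bits = 32 - 27 = 5
Total addresses = 2^5 = 32
Usable = total - 2 (network and broadcast)
Usable hosts: 30


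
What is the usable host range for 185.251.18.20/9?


Network: 185.128.0.0
Broadcast: 185.255.255.255
First usable = network + 1
Last usable = broadcast - 1
Range: 185.128.0.1 to 185.255.255.254


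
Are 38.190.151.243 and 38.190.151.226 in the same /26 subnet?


Mask: 255.255.255.192
38.190.151.243 AND mask = 38.190.151.192
38.190.151.226 AND mask = 38.190.151.192
Yes, same subnet (38.190.151.192)


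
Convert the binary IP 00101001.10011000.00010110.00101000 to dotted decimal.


00101001 = 41
10011000 = 152
00010110 = 22
00101000 = 40
IP: 41.152.22.40


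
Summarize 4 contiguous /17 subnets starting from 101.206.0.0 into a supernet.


Original prefix: /17
Number of subnets: 4 = 2^2
New prefix = 17 - 2 = 15
Supernet: 101.206.0.0/15


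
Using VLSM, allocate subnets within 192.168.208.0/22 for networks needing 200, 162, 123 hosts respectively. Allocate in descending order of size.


200 hosts -> /24 (254 usable): 192.168.208.0/24
162 hosts -> /24 (254 usable): 192.168.209.0/24
123 hosts -> /25 (126 usable): 192.168.210.0/25
Allocation: 192.168.208.0/24 (200 hosts, 254 usable); 192.168.209.0/24 (162 hosts, 254 usable); 192.168.210.0/25 (123 hosts, 126 usable)


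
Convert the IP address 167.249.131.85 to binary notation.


167 = 10100111
249 = 11111001
131 = 10000011
85 = 01010101
Binary: 10100111.11111001.10000011.01010101


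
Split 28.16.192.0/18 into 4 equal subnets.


New prefix = 18 + 2 = 20
Each subnet has 4096 addresses
  28.16.192.0/20
  28.16.208.0/20
  28.16.224.0/20
  28.16.240.0/20
Subnets: 28.16.192.0/20, 28.16.208.0/20, 28.16.224.0/20, 28.16.240.0/20
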